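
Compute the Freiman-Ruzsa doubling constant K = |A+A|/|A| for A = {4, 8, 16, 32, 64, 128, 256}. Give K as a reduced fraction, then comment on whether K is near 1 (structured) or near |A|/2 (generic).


|A| = 7.
Compute A + A by enumerating all 49 pairs.
A + A = {8, 12, 16, 20, 24, 32, 36, 40, 48, 64, 68, 72, 80, 96, 128, 132, 136, 144, 160, 192, 256, 260, 264, 272, 288, 320, 384, 512}, so |A + A| = 28.
K = |A + A| / |A| = 28/7 = 4/1 ≈ 4.0000.
Reference: AP of size 7 gives K = 13/7 ≈ 1.8571; a fully generic set of size 7 gives K ≈ 4.0000.

|A| = 7, |A + A| = 28, K = 28/7 = 4/1.


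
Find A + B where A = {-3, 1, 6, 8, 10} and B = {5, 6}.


A + B = {a + b : a ∈ A, b ∈ B}.
Enumerate all |A|·|B| = 5·2 = 10 pairs (a, b) and collect distinct sums.
a = -3: -3+5=2, -3+6=3
a = 1: 1+5=6, 1+6=7
a = 6: 6+5=11, 6+6=12
a = 8: 8+5=13, 8+6=14
a = 10: 10+5=15, 10+6=16
Collecting distinct sums: A + B = {2, 3, 6, 7, 11, 12, 13, 14, 15, 16}
|A + B| = 10

A + B = {2, 3, 6, 7, 11, 12, 13, 14, 15, 16}


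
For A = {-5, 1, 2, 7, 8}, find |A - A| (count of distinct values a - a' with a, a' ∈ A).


A - A = {a - a' : a, a' ∈ A}; |A| = 5.
Bounds: 2|A|-1 ≤ |A - A| ≤ |A|² - |A| + 1, i.e. 9 ≤ |A - A| ≤ 21.
Note: 0 ∈ A - A always (from a - a). The set is symmetric: if d ∈ A - A then -d ∈ A - A.
Enumerate nonzero differences d = a - a' with a > a' (then include -d):
Positive differences: {1, 5, 6, 7, 12, 13}
Full difference set: {0} ∪ (positive diffs) ∪ (negative diffs).
|A - A| = 1 + 2·6 = 13 (matches direct enumeration: 13).

|A - A| = 13


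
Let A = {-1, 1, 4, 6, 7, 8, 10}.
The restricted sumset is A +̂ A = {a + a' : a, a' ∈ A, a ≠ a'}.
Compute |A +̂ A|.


Restricted sumset: A +̂ A = {a + a' : a ∈ A, a' ∈ A, a ≠ a'}.
Equivalently, take A + A and drop any sum 2a that is achievable ONLY as a + a for a ∈ A (i.e. sums representable only with equal summands).
Enumerate pairs (a, a') with a < a' (symmetric, so each unordered pair gives one sum; this covers all a ≠ a'):
  -1 + 1 = 0
  -1 + 4 = 3
  -1 + 6 = 5
  -1 + 7 = 6
  -1 + 8 = 7
  -1 + 10 = 9
  1 + 4 = 5
  1 + 6 = 7
  1 + 7 = 8
  1 + 8 = 9
  1 + 10 = 11
  4 + 6 = 10
  4 + 7 = 11
  4 + 8 = 12
  4 + 10 = 14
  6 + 7 = 13
  6 + 8 = 14
  6 + 10 = 16
  7 + 8 = 15
  7 + 10 = 17
  8 + 10 = 18
Collected distinct sums: {0, 3, 5, 6, 7, 8, 9, 10, 11, 12, 13, 14, 15, 16, 17, 18}
|A +̂ A| = 16
(Reference bound: |A +̂ A| ≥ 2|A| - 3 for |A| ≥ 2, with |A| = 7 giving ≥ 11.)

|A +̂ A| = 16


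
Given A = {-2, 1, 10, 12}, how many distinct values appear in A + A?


A + A = {a + a' : a, a' ∈ A}; |A| = 4.
General bounds: 2|A| - 1 ≤ |A + A| ≤ |A|(|A|+1)/2, i.e. 7 ≤ |A + A| ≤ 10.
Lower bound 2|A|-1 is attained iff A is an arithmetic progression.
Enumerate sums a + a' for a ≤ a' (symmetric, so this suffices):
a = -2: -2+-2=-4, -2+1=-1, -2+10=8, -2+12=10
a = 1: 1+1=2, 1+10=11, 1+12=13
a = 10: 10+10=20, 10+12=22
a = 12: 12+12=24
Distinct sums: {-4, -1, 2, 8, 10, 11, 13, 20, 22, 24}
|A + A| = 10

|A + A| = 10


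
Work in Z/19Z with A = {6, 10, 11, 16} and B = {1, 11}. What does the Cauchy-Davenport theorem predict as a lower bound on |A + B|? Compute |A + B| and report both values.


Cauchy-Davenport: |A + B| ≥ min(p, |A| + |B| - 1) for A, B nonempty in Z/pZ.
|A| = 4, |B| = 2, p = 19.
CD lower bound = min(19, 4 + 2 - 1) = min(19, 5) = 5.
Compute A + B mod 19 directly:
a = 6: 6+1=7, 6+11=17
a = 10: 10+1=11, 10+11=2
a = 11: 11+1=12, 11+11=3
a = 16: 16+1=17, 16+11=8
A + B = {2, 3, 7, 8, 11, 12, 17}, so |A + B| = 7.
Verify: 7 ≥ 5? Yes ✓.

CD lower bound = 5, actual |A + B| = 7.


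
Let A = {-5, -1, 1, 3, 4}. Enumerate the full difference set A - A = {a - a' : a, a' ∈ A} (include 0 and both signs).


A - A = {a - a' : a, a' ∈ A}.
Compute a - a' for each ordered pair (a, a'):
a = -5: -5--5=0, -5--1=-4, -5-1=-6, -5-3=-8, -5-4=-9
a = -1: -1--5=4, -1--1=0, -1-1=-2, -1-3=-4, -1-4=-5
a = 1: 1--5=6, 1--1=2, 1-1=0, 1-3=-2, 1-4=-3
a = 3: 3--5=8, 3--1=4, 3-1=2, 3-3=0, 3-4=-1
a = 4: 4--5=9, 4--1=5, 4-1=3, 4-3=1, 4-4=0
Collecting distinct values (and noting 0 appears from a-a):
A - A = {-9, -8, -6, -5, -4, -3, -2, -1, 0, 1, 2, 3, 4, 5, 6, 8, 9}
|A - A| = 17

A - A = {-9, -8, -6, -5, -4, -3, -2, -1, 0, 1, 2, 3, 4, 5, 6, 8, 9}


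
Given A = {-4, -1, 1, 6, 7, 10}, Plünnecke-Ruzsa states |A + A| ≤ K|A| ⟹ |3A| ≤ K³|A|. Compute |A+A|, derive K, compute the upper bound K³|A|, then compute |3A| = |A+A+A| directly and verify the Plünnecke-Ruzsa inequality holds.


|A| = 6.
Step 1: Compute A + A by enumerating all 36 pairs.
A + A = {-8, -5, -3, -2, 0, 2, 3, 5, 6, 7, 8, 9, 11, 12, 13, 14, 16, 17, 20}, so |A + A| = 19.
Step 2: Doubling constant K = |A + A|/|A| = 19/6 = 19/6 ≈ 3.1667.
Step 3: Plünnecke-Ruzsa gives |3A| ≤ K³·|A| = (3.1667)³ · 6 ≈ 190.5278.
Step 4: Compute 3A = A + A + A directly by enumerating all triples (a,b,c) ∈ A³; |3A| = 35.
Step 5: Check 35 ≤ 190.5278? Yes ✓.

K = 19/6, Plünnecke-Ruzsa bound K³|A| ≈ 190.5278, |3A| = 35, inequality holds.


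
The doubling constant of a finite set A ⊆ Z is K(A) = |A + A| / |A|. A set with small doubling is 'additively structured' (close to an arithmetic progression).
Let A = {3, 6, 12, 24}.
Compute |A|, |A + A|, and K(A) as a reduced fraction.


|A| = 4.
Compute A + A by enumerating all 16 pairs.
A + A = {6, 9, 12, 15, 18, 24, 27, 30, 36, 48}, so |A + A| = 10.
K = |A + A| / |A| = 10/4 = 5/2 ≈ 2.5000.
Reference: AP of size 4 gives K = 7/4 ≈ 1.7500; a fully generic set of size 4 gives K ≈ 2.5000.

|A| = 4, |A + A| = 10, K = 10/4 = 5/2.


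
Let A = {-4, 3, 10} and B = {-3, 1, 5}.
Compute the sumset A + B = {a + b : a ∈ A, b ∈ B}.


A + B = {a + b : a ∈ A, b ∈ B}.
Enumerate all |A|·|B| = 3·3 = 9 pairs (a, b) and collect distinct sums.
a = -4: -4+-3=-7, -4+1=-3, -4+5=1
a = 3: 3+-3=0, 3+1=4, 3+5=8
a = 10: 10+-3=7, 10+1=11, 10+5=15
Collecting distinct sums: A + B = {-7, -3, 0, 1, 4, 7, 8, 11, 15}
|A + B| = 9

A + B = {-7, -3, 0, 1, 4, 7, 8, 11, 15}


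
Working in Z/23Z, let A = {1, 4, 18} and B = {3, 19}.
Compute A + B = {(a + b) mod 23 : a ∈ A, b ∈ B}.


Work in Z/23Z: reduce every sum a + b modulo 23.
Enumerate all 6 pairs:
a = 1: 1+3=4, 1+19=20
a = 4: 4+3=7, 4+19=0
a = 18: 18+3=21, 18+19=14
Distinct residues collected: {0, 4, 7, 14, 20, 21}
|A + B| = 6 (out of 23 total residues).

A + B = {0, 4, 7, 14, 20, 21}


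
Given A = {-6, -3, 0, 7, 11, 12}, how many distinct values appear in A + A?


A + A = {a + a' : a, a' ∈ A}; |A| = 6.
General bounds: 2|A| - 1 ≤ |A + A| ≤ |A|(|A|+1)/2, i.e. 11 ≤ |A + A| ≤ 21.
Lower bound 2|A|-1 is attained iff A is an arithmetic progression.
Enumerate sums a + a' for a ≤ a' (symmetric, so this suffices):
a = -6: -6+-6=-12, -6+-3=-9, -6+0=-6, -6+7=1, -6+11=5, -6+12=6
a = -3: -3+-3=-6, -3+0=-3, -3+7=4, -3+11=8, -3+12=9
a = 0: 0+0=0, 0+7=7, 0+11=11, 0+12=12
a = 7: 7+7=14, 7+11=18, 7+12=19
a = 11: 11+11=22, 11+12=23
a = 12: 12+12=24
Distinct sums: {-12, -9, -6, -3, 0, 1, 4, 5, 6, 7, 8, 9, 11, 12, 14, 18, 19, 22, 23, 24}
|A + A| = 20

|A + A| = 20


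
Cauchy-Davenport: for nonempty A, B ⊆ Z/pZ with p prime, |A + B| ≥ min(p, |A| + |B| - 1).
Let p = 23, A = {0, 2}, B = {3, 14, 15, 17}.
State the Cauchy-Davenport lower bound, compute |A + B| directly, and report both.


Cauchy-Davenport: |A + B| ≥ min(p, |A| + |B| - 1) for A, B nonempty in Z/pZ.
|A| = 2, |B| = 4, p = 23.
CD lower bound = min(23, 2 + 4 - 1) = min(23, 5) = 5.
Compute A + B mod 23 directly:
a = 0: 0+3=3, 0+14=14, 0+15=15, 0+17=17
a = 2: 2+3=5, 2+14=16, 2+15=17, 2+17=19
A + B = {3, 5, 14, 15, 16, 17, 19}, so |A + B| = 7.
Verify: 7 ≥ 5? Yes ✓.

CD lower bound = 5, actual |A + B| = 7.


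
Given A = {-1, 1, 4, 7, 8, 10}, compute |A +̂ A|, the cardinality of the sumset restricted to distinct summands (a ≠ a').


Restricted sumset: A +̂ A = {a + a' : a ∈ A, a' ∈ A, a ≠ a'}.
Equivalently, take A + A and drop any sum 2a that is achievable ONLY as a + a for a ∈ A (i.e. sums representable only with equal summands).
Enumerate pairs (a, a') with a < a' (symmetric, so each unordered pair gives one sum; this covers all a ≠ a'):
  -1 + 1 = 0
  -1 + 4 = 3
  -1 + 7 = 6
  -1 + 8 = 7
  -1 + 10 = 9
  1 + 4 = 5
  1 + 7 = 8
  1 + 8 = 9
  1 + 10 = 11
  4 + 7 = 11
  4 + 8 = 12
  4 + 10 = 14
  7 + 8 = 15
  7 + 10 = 17
  8 + 10 = 18
Collected distinct sums: {0, 3, 5, 6, 7, 8, 9, 11, 12, 14, 15, 17, 18}
|A +̂ A| = 13
(Reference bound: |A +̂ A| ≥ 2|A| - 3 for |A| ≥ 2, with |A| = 6 giving ≥ 9.)

|A +̂ A| = 13


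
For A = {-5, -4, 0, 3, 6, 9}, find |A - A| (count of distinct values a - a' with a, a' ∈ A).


A - A = {a - a' : a, a' ∈ A}; |A| = 6.
Bounds: 2|A|-1 ≤ |A - A| ≤ |A|² - |A| + 1, i.e. 11 ≤ |A - A| ≤ 31.
Note: 0 ∈ A - A always (from a - a). The set is symmetric: if d ∈ A - A then -d ∈ A - A.
Enumerate nonzero differences d = a - a' with a > a' (then include -d):
Positive differences: {1, 3, 4, 5, 6, 7, 8, 9, 10, 11, 13, 14}
Full difference set: {0} ∪ (positive diffs) ∪ (negative diffs).
|A - A| = 1 + 2·12 = 25 (matches direct enumeration: 25).

|A - A| = 25


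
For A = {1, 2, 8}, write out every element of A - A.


A - A = {a - a' : a, a' ∈ A}.
Compute a - a' for each ordered pair (a, a'):
a = 1: 1-1=0, 1-2=-1, 1-8=-7
a = 2: 2-1=1, 2-2=0, 2-8=-6
a = 8: 8-1=7, 8-2=6, 8-8=0
Collecting distinct values (and noting 0 appears from a-a):
A - A = {-7, -6, -1, 0, 1, 6, 7}
|A - A| = 7

A - A = {-7, -6, -1, 0, 1, 6, 7}


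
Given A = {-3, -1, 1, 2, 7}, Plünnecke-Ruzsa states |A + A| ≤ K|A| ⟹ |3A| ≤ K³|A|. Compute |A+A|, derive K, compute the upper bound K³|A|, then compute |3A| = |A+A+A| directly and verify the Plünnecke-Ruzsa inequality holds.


|A| = 5.
Step 1: Compute A + A by enumerating all 25 pairs.
A + A = {-6, -4, -2, -1, 0, 1, 2, 3, 4, 6, 8, 9, 14}, so |A + A| = 13.
Step 2: Doubling constant K = |A + A|/|A| = 13/5 = 13/5 ≈ 2.6000.
Step 3: Plünnecke-Ruzsa gives |3A| ≤ K³·|A| = (2.6000)³ · 5 ≈ 87.8800.
Step 4: Compute 3A = A + A + A directly by enumerating all triples (a,b,c) ∈ A³; |3A| = 23.
Step 5: Check 23 ≤ 87.8800? Yes ✓.

K = 13/5, Plünnecke-Ruzsa bound K³|A| ≈ 87.8800, |3A| = 23, inequality holds.


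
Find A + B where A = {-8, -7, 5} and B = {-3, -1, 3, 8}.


A + B = {a + b : a ∈ A, b ∈ B}.
Enumerate all |A|·|B| = 3·4 = 12 pairs (a, b) and collect distinct sums.
a = -8: -8+-3=-11, -8+-1=-9, -8+3=-5, -8+8=0
a = -7: -7+-3=-10, -7+-1=-8, -7+3=-4, -7+8=1
a = 5: 5+-3=2, 5+-1=4, 5+3=8, 5+8=13
Collecting distinct sums: A + B = {-11, -10, -9, -8, -5, -4, 0, 1, 2, 4, 8, 13}
|A + B| = 12

A + B = {-11, -10, -9, -8, -5, -4, 0, 1, 2, 4, 8, 13}


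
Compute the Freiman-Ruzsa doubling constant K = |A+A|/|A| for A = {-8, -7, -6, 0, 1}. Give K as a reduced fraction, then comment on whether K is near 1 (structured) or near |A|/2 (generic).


|A| = 5.
Compute A + A by enumerating all 25 pairs.
A + A = {-16, -15, -14, -13, -12, -8, -7, -6, -5, 0, 1, 2}, so |A + A| = 12.
K = |A + A| / |A| = 12/5 (already in lowest terms) ≈ 2.4000.
Reference: AP of size 5 gives K = 9/5 ≈ 1.8000; a fully generic set of size 5 gives K ≈ 3.0000.

|A| = 5, |A + A| = 12, K = 12/5.


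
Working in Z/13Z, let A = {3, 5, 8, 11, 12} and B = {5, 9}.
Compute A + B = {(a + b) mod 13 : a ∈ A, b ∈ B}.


Work in Z/13Z: reduce every sum a + b modulo 13.
Enumerate all 10 pairs:
a = 3: 3+5=8, 3+9=12
a = 5: 5+5=10, 5+9=1
a = 8: 8+5=0, 8+9=4
a = 11: 11+5=3, 11+9=7
a = 12: 12+5=4, 12+9=8
Distinct residues collected: {0, 1, 3, 4, 7, 8, 10, 12}
|A + B| = 8 (out of 13 total residues).

A + B = {0, 1, 3, 4, 7, 8, 10, 12}


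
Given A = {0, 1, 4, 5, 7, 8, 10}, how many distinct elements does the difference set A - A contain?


A - A = {a - a' : a, a' ∈ A}; |A| = 7.
Bounds: 2|A|-1 ≤ |A - A| ≤ |A|² - |A| + 1, i.e. 13 ≤ |A - A| ≤ 43.
Note: 0 ∈ A - A always (from a - a). The set is symmetric: if d ∈ A - A then -d ∈ A - A.
Enumerate nonzero differences d = a - a' with a > a' (then include -d):
Positive differences: {1, 2, 3, 4, 5, 6, 7, 8, 9, 10}
Full difference set: {0} ∪ (positive diffs) ∪ (negative diffs).
|A - A| = 1 + 2·10 = 21 (matches direct enumeration: 21).

|A - A| = 21


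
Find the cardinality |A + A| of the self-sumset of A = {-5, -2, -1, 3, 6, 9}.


A + A = {a + a' : a, a' ∈ A}; |A| = 6.
General bounds: 2|A| - 1 ≤ |A + A| ≤ |A|(|A|+1)/2, i.e. 11 ≤ |A + A| ≤ 21.
Lower bound 2|A|-1 is attained iff A is an arithmetic progression.
Enumerate sums a + a' for a ≤ a' (symmetric, so this suffices):
a = -5: -5+-5=-10, -5+-2=-7, -5+-1=-6, -5+3=-2, -5+6=1, -5+9=4
a = -2: -2+-2=-4, -2+-1=-3, -2+3=1, -2+6=4, -2+9=7
a = -1: -1+-1=-2, -1+3=2, -1+6=5, -1+9=8
a = 3: 3+3=6, 3+6=9, 3+9=12
a = 6: 6+6=12, 6+9=15
a = 9: 9+9=18
Distinct sums: {-10, -7, -6, -4, -3, -2, 1, 2, 4, 5, 6, 7, 8, 9, 12, 15, 18}
|A + A| = 17

|A + A| = 17


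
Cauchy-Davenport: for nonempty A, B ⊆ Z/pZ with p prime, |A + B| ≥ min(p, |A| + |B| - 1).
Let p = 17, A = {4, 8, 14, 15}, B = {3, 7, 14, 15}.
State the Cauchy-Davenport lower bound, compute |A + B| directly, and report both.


Cauchy-Davenport: |A + B| ≥ min(p, |A| + |B| - 1) for A, B nonempty in Z/pZ.
|A| = 4, |B| = 4, p = 17.
CD lower bound = min(17, 4 + 4 - 1) = min(17, 7) = 7.
Compute A + B mod 17 directly:
a = 4: 4+3=7, 4+7=11, 4+14=1, 4+15=2
a = 8: 8+3=11, 8+7=15, 8+14=5, 8+15=6
a = 14: 14+3=0, 14+7=4, 14+14=11, 14+15=12
a = 15: 15+3=1, 15+7=5, 15+14=12, 15+15=13
A + B = {0, 1, 2, 4, 5, 6, 7, 11, 12, 13, 15}, so |A + B| = 11.
Verify: 11 ≥ 7? Yes ✓.

CD lower bound = 7, actual |A + B| = 11.


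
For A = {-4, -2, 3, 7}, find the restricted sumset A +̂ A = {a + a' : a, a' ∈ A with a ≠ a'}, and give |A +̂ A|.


Restricted sumset: A +̂ A = {a + a' : a ∈ A, a' ∈ A, a ≠ a'}.
Equivalently, take A + A and drop any sum 2a that is achievable ONLY as a + a for a ∈ A (i.e. sums representable only with equal summands).
Enumerate pairs (a, a') with a < a' (symmetric, so each unordered pair gives one sum; this covers all a ≠ a'):
  -4 + -2 = -6
  -4 + 3 = -1
  -4 + 7 = 3
  -2 + 3 = 1
  -2 + 7 = 5
  3 + 7 = 10
Collected distinct sums: {-6, -1, 1, 3, 5, 10}
|A +̂ A| = 6
(Reference bound: |A +̂ A| ≥ 2|A| - 3 for |A| ≥ 2, with |A| = 4 giving ≥ 5.)

|A +̂ A| = 6


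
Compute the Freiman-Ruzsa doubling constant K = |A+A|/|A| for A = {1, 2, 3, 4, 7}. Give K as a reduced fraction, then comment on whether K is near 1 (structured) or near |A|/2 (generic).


|A| = 5.
Compute A + A by enumerating all 25 pairs.
A + A = {2, 3, 4, 5, 6, 7, 8, 9, 10, 11, 14}, so |A + A| = 11.
K = |A + A| / |A| = 11/5 (already in lowest terms) ≈ 2.2000.
Reference: AP of size 5 gives K = 9/5 ≈ 1.8000; a fully generic set of size 5 gives K ≈ 3.0000.

|A| = 5, |A + A| = 11, K = 11/5.


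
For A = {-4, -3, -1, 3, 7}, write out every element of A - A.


A - A = {a - a' : a, a' ∈ A}.
Compute a - a' for each ordered pair (a, a'):
a = -4: -4--4=0, -4--3=-1, -4--1=-3, -4-3=-7, -4-7=-11
a = -3: -3--4=1, -3--3=0, -3--1=-2, -3-3=-6, -3-7=-10
a = -1: -1--4=3, -1--3=2, -1--1=0, -1-3=-4, -1-7=-8
a = 3: 3--4=7, 3--3=6, 3--1=4, 3-3=0, 3-7=-4
a = 7: 7--4=11, 7--3=10, 7--1=8, 7-3=4, 7-7=0
Collecting distinct values (and noting 0 appears from a-a):
A - A = {-11, -10, -8, -7, -6, -4, -3, -2, -1, 0, 1, 2, 3, 4, 6, 7, 8, 10, 11}
|A - A| = 19

A - A = {-11, -10, -8, -7, -6, -4, -3, -2, -1, 0, 1, 2, 3, 4, 6, 7, 8, 10, 11}


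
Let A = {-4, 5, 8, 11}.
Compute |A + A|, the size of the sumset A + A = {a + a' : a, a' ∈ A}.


A + A = {a + a' : a, a' ∈ A}; |A| = 4.
General bounds: 2|A| - 1 ≤ |A + A| ≤ |A|(|A|+1)/2, i.e. 7 ≤ |A + A| ≤ 10.
Lower bound 2|A|-1 is attained iff A is an arithmetic progression.
Enumerate sums a + a' for a ≤ a' (symmetric, so this suffices):
a = -4: -4+-4=-8, -4+5=1, -4+8=4, -4+11=7
a = 5: 5+5=10, 5+8=13, 5+11=16
a = 8: 8+8=16, 8+11=19
a = 11: 11+11=22
Distinct sums: {-8, 1, 4, 7, 10, 13, 16, 19, 22}
|A + A| = 9

|A + A| = 9


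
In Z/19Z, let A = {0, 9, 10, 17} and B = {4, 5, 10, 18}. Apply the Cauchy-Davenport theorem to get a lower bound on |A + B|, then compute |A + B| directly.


Cauchy-Davenport: |A + B| ≥ min(p, |A| + |B| - 1) for A, B nonempty in Z/pZ.
|A| = 4, |B| = 4, p = 19.
CD lower bound = min(19, 4 + 4 - 1) = min(19, 7) = 7.
Compute A + B mod 19 directly:
a = 0: 0+4=4, 0+5=5, 0+10=10, 0+18=18
a = 9: 9+4=13, 9+5=14, 9+10=0, 9+18=8
a = 10: 10+4=14, 10+5=15, 10+10=1, 10+18=9
a = 17: 17+4=2, 17+5=3, 17+10=8, 17+18=16
A + B = {0, 1, 2, 3, 4, 5, 8, 9, 10, 13, 14, 15, 16, 18}, so |A + B| = 14.
Verify: 14 ≥ 7? Yes ✓.

CD lower bound = 7, actual |A + B| = 14.


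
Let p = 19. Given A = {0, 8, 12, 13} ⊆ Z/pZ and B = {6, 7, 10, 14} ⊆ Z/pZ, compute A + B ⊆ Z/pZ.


Work in Z/19Z: reduce every sum a + b modulo 19.
Enumerate all 16 pairs:
a = 0: 0+6=6, 0+7=7, 0+10=10, 0+14=14
a = 8: 8+6=14, 8+7=15, 8+10=18, 8+14=3
a = 12: 12+6=18, 12+7=0, 12+10=3, 12+14=7
a = 13: 13+6=0, 13+7=1, 13+10=4, 13+14=8
Distinct residues collected: {0, 1, 3, 4, 6, 7, 8, 10, 14, 15, 18}
|A + B| = 11 (out of 19 total residues).

A + B = {0, 1, 3, 4, 6, 7, 8, 10, 14, 15, 18}


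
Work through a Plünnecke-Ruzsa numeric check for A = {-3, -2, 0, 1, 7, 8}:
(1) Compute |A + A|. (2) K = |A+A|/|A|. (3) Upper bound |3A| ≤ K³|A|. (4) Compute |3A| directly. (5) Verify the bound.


|A| = 6.
Step 1: Compute A + A by enumerating all 36 pairs.
A + A = {-6, -5, -4, -3, -2, -1, 0, 1, 2, 4, 5, 6, 7, 8, 9, 14, 15, 16}, so |A + A| = 18.
Step 2: Doubling constant K = |A + A|/|A| = 18/6 = 18/6 ≈ 3.0000.
Step 3: Plünnecke-Ruzsa gives |3A| ≤ K³·|A| = (3.0000)³ · 6 ≈ 162.0000.
Step 4: Compute 3A = A + A + A directly by enumerating all triples (a,b,c) ∈ A³; |3A| = 31.
Step 5: Check 31 ≤ 162.0000? Yes ✓.

K = 18/6, Plünnecke-Ruzsa bound K³|A| ≈ 162.0000, |3A| = 31, inequality holds.


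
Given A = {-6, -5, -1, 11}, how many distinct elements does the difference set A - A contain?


A - A = {a - a' : a, a' ∈ A}; |A| = 4.
Bounds: 2|A|-1 ≤ |A - A| ≤ |A|² - |A| + 1, i.e. 7 ≤ |A - A| ≤ 13.
Note: 0 ∈ A - A always (from a - a). The set is symmetric: if d ∈ A - A then -d ∈ A - A.
Enumerate nonzero differences d = a - a' with a > a' (then include -d):
Positive differences: {1, 4, 5, 12, 16, 17}
Full difference set: {0} ∪ (positive diffs) ∪ (negative diffs).
|A - A| = 1 + 2·6 = 13 (matches direct enumeration: 13).

|A - A| = 13


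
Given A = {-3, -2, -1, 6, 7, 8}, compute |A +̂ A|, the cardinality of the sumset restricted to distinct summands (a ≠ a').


Restricted sumset: A +̂ A = {a + a' : a ∈ A, a' ∈ A, a ≠ a'}.
Equivalently, take A + A and drop any sum 2a that is achievable ONLY as a + a for a ∈ A (i.e. sums representable only with equal summands).
Enumerate pairs (a, a') with a < a' (symmetric, so each unordered pair gives one sum; this covers all a ≠ a'):
  -3 + -2 = -5
  -3 + -1 = -4
  -3 + 6 = 3
  -3 + 7 = 4
  -3 + 8 = 5
  -2 + -1 = -3
  -2 + 6 = 4
  -2 + 7 = 5
  -2 + 8 = 6
  -1 + 6 = 5
  -1 + 7 = 6
  -1 + 8 = 7
  6 + 7 = 13
  6 + 8 = 14
  7 + 8 = 15
Collected distinct sums: {-5, -4, -3, 3, 4, 5, 6, 7, 13, 14, 15}
|A +̂ A| = 11
(Reference bound: |A +̂ A| ≥ 2|A| - 3 for |A| ≥ 2, with |A| = 6 giving ≥ 9.)

|A +̂ A| = 11


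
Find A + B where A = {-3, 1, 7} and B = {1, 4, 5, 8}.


A + B = {a + b : a ∈ A, b ∈ B}.
Enumerate all |A|·|B| = 3·4 = 12 pairs (a, b) and collect distinct sums.
a = -3: -3+1=-2, -3+4=1, -3+5=2, -3+8=5
a = 1: 1+1=2, 1+4=5, 1+5=6, 1+8=9
a = 7: 7+1=8, 7+4=11, 7+5=12, 7+8=15
Collecting distinct sums: A + B = {-2, 1, 2, 5, 6, 8, 9, 11, 12, 15}
|A + B| = 10

A + B = {-2, 1, 2, 5, 6, 8, 9, 11, 12, 15}


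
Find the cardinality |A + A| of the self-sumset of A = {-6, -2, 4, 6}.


A + A = {a + a' : a, a' ∈ A}; |A| = 4.
General bounds: 2|A| - 1 ≤ |A + A| ≤ |A|(|A|+1)/2, i.e. 7 ≤ |A + A| ≤ 10.
Lower bound 2|A|-1 is attained iff A is an arithmetic progression.
Enumerate sums a + a' for a ≤ a' (symmetric, so this suffices):
a = -6: -6+-6=-12, -6+-2=-8, -6+4=-2, -6+6=0
a = -2: -2+-2=-4, -2+4=2, -2+6=4
a = 4: 4+4=8, 4+6=10
a = 6: 6+6=12
Distinct sums: {-12, -8, -4, -2, 0, 2, 4, 8, 10, 12}
|A + A| = 10

|A + A| = 10


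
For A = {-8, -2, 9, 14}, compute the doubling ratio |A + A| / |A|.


|A| = 4.
Compute A + A by enumerating all 16 pairs.
A + A = {-16, -10, -4, 1, 6, 7, 12, 18, 23, 28}, so |A + A| = 10.
K = |A + A| / |A| = 10/4 = 5/2 ≈ 2.5000.
Reference: AP of size 4 gives K = 7/4 ≈ 1.7500; a fully generic set of size 4 gives K ≈ 2.5000.

|A| = 4, |A + A| = 10, K = 10/4 = 5/2.


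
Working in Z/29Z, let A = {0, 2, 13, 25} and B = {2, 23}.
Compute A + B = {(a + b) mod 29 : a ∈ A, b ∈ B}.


Work in Z/29Z: reduce every sum a + b modulo 29.
Enumerate all 8 pairs:
a = 0: 0+2=2, 0+23=23
a = 2: 2+2=4, 2+23=25
a = 13: 13+2=15, 13+23=7
a = 25: 25+2=27, 25+23=19
Distinct residues collected: {2, 4, 7, 15, 19, 23, 25, 27}
|A + B| = 8 (out of 29 total residues).

A + B = {2, 4, 7, 15, 19, 23, 25, 27}


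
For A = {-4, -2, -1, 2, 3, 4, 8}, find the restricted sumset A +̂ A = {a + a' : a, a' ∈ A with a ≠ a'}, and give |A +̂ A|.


Restricted sumset: A +̂ A = {a + a' : a ∈ A, a' ∈ A, a ≠ a'}.
Equivalently, take A + A and drop any sum 2a that is achievable ONLY as a + a for a ∈ A (i.e. sums representable only with equal summands).
Enumerate pairs (a, a') with a < a' (symmetric, so each unordered pair gives one sum; this covers all a ≠ a'):
  -4 + -2 = -6
  -4 + -1 = -5
  -4 + 2 = -2
  -4 + 3 = -1
  -4 + 4 = 0
  -4 + 8 = 4
  -2 + -1 = -3
  -2 + 2 = 0
  -2 + 3 = 1
  -2 + 4 = 2
  -2 + 8 = 6
  -1 + 2 = 1
  -1 + 3 = 2
  -1 + 4 = 3
  -1 + 8 = 7
  2 + 3 = 5
  2 + 4 = 6
  2 + 8 = 10
  3 + 4 = 7
  3 + 8 = 11
  4 + 8 = 12
Collected distinct sums: {-6, -5, -3, -2, -1, 0, 1, 2, 3, 4, 5, 6, 7, 10, 11, 12}
|A +̂ A| = 16
(Reference bound: |A +̂ A| ≥ 2|A| - 3 for |A| ≥ 2, with |A| = 7 giving ≥ 11.)

|A +̂ A| = 16


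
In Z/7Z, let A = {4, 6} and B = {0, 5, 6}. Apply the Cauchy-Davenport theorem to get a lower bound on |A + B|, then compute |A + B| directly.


Cauchy-Davenport: |A + B| ≥ min(p, |A| + |B| - 1) for A, B nonempty in Z/pZ.
|A| = 2, |B| = 3, p = 7.
CD lower bound = min(7, 2 + 3 - 1) = min(7, 4) = 4.
Compute A + B mod 7 directly:
a = 4: 4+0=4, 4+5=2, 4+6=3
a = 6: 6+0=6, 6+5=4, 6+6=5
A + B = {2, 3, 4, 5, 6}, so |A + B| = 5.
Verify: 5 ≥ 4? Yes ✓.

CD lower bound = 4, actual |A + B| = 5.


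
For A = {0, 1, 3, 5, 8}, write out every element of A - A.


A - A = {a - a' : a, a' ∈ A}.
Compute a - a' for each ordered pair (a, a'):
a = 0: 0-0=0, 0-1=-1, 0-3=-3, 0-5=-5, 0-8=-8
a = 1: 1-0=1, 1-1=0, 1-3=-2, 1-5=-4, 1-8=-7
a = 3: 3-0=3, 3-1=2, 3-3=0, 3-5=-2, 3-8=-5
a = 5: 5-0=5, 5-1=4, 5-3=2, 5-5=0, 5-8=-3
a = 8: 8-0=8, 8-1=7, 8-3=5, 8-5=3, 8-8=0
Collecting distinct values (and noting 0 appears from a-a):
A - A = {-8, -7, -5, -4, -3, -2, -1, 0, 1, 2, 3, 4, 5, 7, 8}
|A - A| = 15

A - A = {-8, -7, -5, -4, -3, -2, -1, 0, 1, 2, 3, 4, 5, 7, 8}


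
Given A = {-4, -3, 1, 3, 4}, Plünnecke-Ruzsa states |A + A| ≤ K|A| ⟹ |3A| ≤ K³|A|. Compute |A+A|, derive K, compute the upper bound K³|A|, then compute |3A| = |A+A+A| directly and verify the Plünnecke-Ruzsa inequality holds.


|A| = 5.
Step 1: Compute A + A by enumerating all 25 pairs.
A + A = {-8, -7, -6, -3, -2, -1, 0, 1, 2, 4, 5, 6, 7, 8}, so |A + A| = 14.
Step 2: Doubling constant K = |A + A|/|A| = 14/5 = 14/5 ≈ 2.8000.
Step 3: Plünnecke-Ruzsa gives |3A| ≤ K³·|A| = (2.8000)³ · 5 ≈ 109.7600.
Step 4: Compute 3A = A + A + A directly by enumerating all triples (a,b,c) ∈ A³; |3A| = 24.
Step 5: Check 24 ≤ 109.7600? Yes ✓.

K = 14/5, Plünnecke-Ruzsa bound K³|A| ≈ 109.7600, |3A| = 24, inequality holds.


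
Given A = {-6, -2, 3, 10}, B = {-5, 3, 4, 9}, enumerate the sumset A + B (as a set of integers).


A + B = {a + b : a ∈ A, b ∈ B}.
Enumerate all |A|·|B| = 4·4 = 16 pairs (a, b) and collect distinct sums.
a = -6: -6+-5=-11, -6+3=-3, -6+4=-2, -6+9=3
a = -2: -2+-5=-7, -2+3=1, -2+4=2, -2+9=7
a = 3: 3+-5=-2, 3+3=6, 3+4=7, 3+9=12
a = 10: 10+-5=5, 10+3=13, 10+4=14, 10+9=19
Collecting distinct sums: A + B = {-11, -7, -3, -2, 1, 2, 3, 5, 6, 7, 12, 13, 14, 19}
|A + B| = 14

A + B = {-11, -7, -3, -2, 1, 2, 3, 5, 6, 7, 12, 13, 14, 19}


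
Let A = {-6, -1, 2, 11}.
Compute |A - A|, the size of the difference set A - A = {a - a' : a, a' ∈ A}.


A - A = {a - a' : a, a' ∈ A}; |A| = 4.
Bounds: 2|A|-1 ≤ |A - A| ≤ |A|² - |A| + 1, i.e. 7 ≤ |A - A| ≤ 13.
Note: 0 ∈ A - A always (from a - a). The set is symmetric: if d ∈ A - A then -d ∈ A - A.
Enumerate nonzero differences d = a - a' with a > a' (then include -d):
Positive differences: {3, 5, 8, 9, 12, 17}
Full difference set: {0} ∪ (positive diffs) ∪ (negative diffs).
|A - A| = 1 + 2·6 = 13 (matches direct enumeration: 13).

|A - A| = 13


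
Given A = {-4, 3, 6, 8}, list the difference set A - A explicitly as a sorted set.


A - A = {a - a' : a, a' ∈ A}.
Compute a - a' for each ordered pair (a, a'):
a = -4: -4--4=0, -4-3=-7, -4-6=-10, -4-8=-12
a = 3: 3--4=7, 3-3=0, 3-6=-3, 3-8=-5
a = 6: 6--4=10, 6-3=3, 6-6=0, 6-8=-2
a = 8: 8--4=12, 8-3=5, 8-6=2, 8-8=0
Collecting distinct values (and noting 0 appears from a-a):
A - A = {-12, -10, -7, -5, -3, -2, 0, 2, 3, 5, 7, 10, 12}
|A - A| = 13

A - A = {-12, -10, -7, -5, -3, -2, 0, 2, 3, 5, 7, 10, 12}


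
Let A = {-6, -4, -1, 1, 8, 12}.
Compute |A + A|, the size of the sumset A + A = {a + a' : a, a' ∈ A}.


A + A = {a + a' : a, a' ∈ A}; |A| = 6.
General bounds: 2|A| - 1 ≤ |A + A| ≤ |A|(|A|+1)/2, i.e. 11 ≤ |A + A| ≤ 21.
Lower bound 2|A|-1 is attained iff A is an arithmetic progression.
Enumerate sums a + a' for a ≤ a' (symmetric, so this suffices):
a = -6: -6+-6=-12, -6+-4=-10, -6+-1=-7, -6+1=-5, -6+8=2, -6+12=6
a = -4: -4+-4=-8, -4+-1=-5, -4+1=-3, -4+8=4, -4+12=8
a = -1: -1+-1=-2, -1+1=0, -1+8=7, -1+12=11
a = 1: 1+1=2, 1+8=9, 1+12=13
a = 8: 8+8=16, 8+12=20
a = 12: 12+12=24
Distinct sums: {-12, -10, -8, -7, -5, -3, -2, 0, 2, 4, 6, 7, 8, 9, 11, 13, 16, 20, 24}
|A + A| = 19

|A + A| = 19


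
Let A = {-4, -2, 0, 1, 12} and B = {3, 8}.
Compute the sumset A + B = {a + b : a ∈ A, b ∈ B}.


A + B = {a + b : a ∈ A, b ∈ B}.
Enumerate all |A|·|B| = 5·2 = 10 pairs (a, b) and collect distinct sums.
a = -4: -4+3=-1, -4+8=4
a = -2: -2+3=1, -2+8=6
a = 0: 0+3=3, 0+8=8
a = 1: 1+3=4, 1+8=9
a = 12: 12+3=15, 12+8=20
Collecting distinct sums: A + B = {-1, 1, 3, 4, 6, 8, 9, 15, 20}
|A + B| = 9

A + B = {-1, 1, 3, 4, 6, 8, 9, 15, 20}


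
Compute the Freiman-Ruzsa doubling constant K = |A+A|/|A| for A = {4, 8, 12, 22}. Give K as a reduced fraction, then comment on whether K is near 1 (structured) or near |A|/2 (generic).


|A| = 4.
Compute A + A by enumerating all 16 pairs.
A + A = {8, 12, 16, 20, 24, 26, 30, 34, 44}, so |A + A| = 9.
K = |A + A| / |A| = 9/4 (already in lowest terms) ≈ 2.2500.
Reference: AP of size 4 gives K = 7/4 ≈ 1.7500; a fully generic set of size 4 gives K ≈ 2.5000.

|A| = 4, |A + A| = 9, K = 9/4.


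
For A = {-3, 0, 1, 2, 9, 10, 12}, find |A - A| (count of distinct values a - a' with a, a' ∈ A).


A - A = {a - a' : a, a' ∈ A}; |A| = 7.
Bounds: 2|A|-1 ≤ |A - A| ≤ |A|² - |A| + 1, i.e. 13 ≤ |A - A| ≤ 43.
Note: 0 ∈ A - A always (from a - a). The set is symmetric: if d ∈ A - A then -d ∈ A - A.
Enumerate nonzero differences d = a - a' with a > a' (then include -d):
Positive differences: {1, 2, 3, 4, 5, 7, 8, 9, 10, 11, 12, 13, 15}
Full difference set: {0} ∪ (positive diffs) ∪ (negative diffs).
|A - A| = 1 + 2·13 = 27 (matches direct enumeration: 27).

|A - A| = 27


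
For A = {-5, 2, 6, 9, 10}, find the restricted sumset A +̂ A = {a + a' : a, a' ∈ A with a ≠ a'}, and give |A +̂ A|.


Restricted sumset: A +̂ A = {a + a' : a ∈ A, a' ∈ A, a ≠ a'}.
Equivalently, take A + A and drop any sum 2a that is achievable ONLY as a + a for a ∈ A (i.e. sums representable only with equal summands).
Enumerate pairs (a, a') with a < a' (symmetric, so each unordered pair gives one sum; this covers all a ≠ a'):
  -5 + 2 = -3
  -5 + 6 = 1
  -5 + 9 = 4
  -5 + 10 = 5
  2 + 6 = 8
  2 + 9 = 11
  2 + 10 = 12
  6 + 9 = 15
  6 + 10 = 16
  9 + 10 = 19
Collected distinct sums: {-3, 1, 4, 5, 8, 11, 12, 15, 16, 19}
|A +̂ A| = 10
(Reference bound: |A +̂ A| ≥ 2|A| - 3 for |A| ≥ 2, with |A| = 5 giving ≥ 7.)

|A +̂ A| = 10


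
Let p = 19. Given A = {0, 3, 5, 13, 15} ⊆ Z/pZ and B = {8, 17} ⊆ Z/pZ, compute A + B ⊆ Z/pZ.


Work in Z/19Z: reduce every sum a + b modulo 19.
Enumerate all 10 pairs:
a = 0: 0+8=8, 0+17=17
a = 3: 3+8=11, 3+17=1
a = 5: 5+8=13, 5+17=3
a = 13: 13+8=2, 13+17=11
a = 15: 15+8=4, 15+17=13
Distinct residues collected: {1, 2, 3, 4, 8, 11, 13, 17}
|A + B| = 8 (out of 19 total residues).

A + B = {1, 2, 3, 4, 8, 11, 13, 17}


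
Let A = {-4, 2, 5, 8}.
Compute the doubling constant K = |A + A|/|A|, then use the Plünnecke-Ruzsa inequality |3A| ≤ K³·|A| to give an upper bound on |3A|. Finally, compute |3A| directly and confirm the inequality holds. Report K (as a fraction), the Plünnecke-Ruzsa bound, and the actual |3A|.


|A| = 4.
Step 1: Compute A + A by enumerating all 16 pairs.
A + A = {-8, -2, 1, 4, 7, 10, 13, 16}, so |A + A| = 8.
Step 2: Doubling constant K = |A + A|/|A| = 8/4 = 8/4 ≈ 2.0000.
Step 3: Plünnecke-Ruzsa gives |3A| ≤ K³·|A| = (2.0000)³ · 4 ≈ 32.0000.
Step 4: Compute 3A = A + A + A directly by enumerating all triples (a,b,c) ∈ A³; |3A| = 12.
Step 5: Check 12 ≤ 32.0000? Yes ✓.

K = 8/4, Plünnecke-Ruzsa bound K³|A| ≈ 32.0000, |3A| = 12, inequality holds.


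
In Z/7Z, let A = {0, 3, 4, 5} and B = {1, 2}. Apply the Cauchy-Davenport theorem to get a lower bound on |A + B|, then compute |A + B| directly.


Cauchy-Davenport: |A + B| ≥ min(p, |A| + |B| - 1) for A, B nonempty in Z/pZ.
|A| = 4, |B| = 2, p = 7.
CD lower bound = min(7, 4 + 2 - 1) = min(7, 5) = 5.
Compute A + B mod 7 directly:
a = 0: 0+1=1, 0+2=2
a = 3: 3+1=4, 3+2=5
a = 4: 4+1=5, 4+2=6
a = 5: 5+1=6, 5+2=0
A + B = {0, 1, 2, 4, 5, 6}, so |A + B| = 6.
Verify: 6 ≥ 5? Yes ✓.

CD lower bound = 5, actual |A + B| = 6.


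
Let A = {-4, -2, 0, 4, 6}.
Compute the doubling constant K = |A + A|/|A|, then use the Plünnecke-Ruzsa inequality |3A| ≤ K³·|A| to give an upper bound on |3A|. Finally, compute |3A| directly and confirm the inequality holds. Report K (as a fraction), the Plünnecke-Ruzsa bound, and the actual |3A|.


|A| = 5.
Step 1: Compute A + A by enumerating all 25 pairs.
A + A = {-8, -6, -4, -2, 0, 2, 4, 6, 8, 10, 12}, so |A + A| = 11.
Step 2: Doubling constant K = |A + A|/|A| = 11/5 = 11/5 ≈ 2.2000.
Step 3: Plünnecke-Ruzsa gives |3A| ≤ K³·|A| = (2.2000)³ · 5 ≈ 53.2400.
Step 4: Compute 3A = A + A + A directly by enumerating all triples (a,b,c) ∈ A³; |3A| = 16.
Step 5: Check 16 ≤ 53.2400? Yes ✓.

K = 11/5, Plünnecke-Ruzsa bound K³|A| ≈ 53.2400, |3A| = 16, inequality holds.


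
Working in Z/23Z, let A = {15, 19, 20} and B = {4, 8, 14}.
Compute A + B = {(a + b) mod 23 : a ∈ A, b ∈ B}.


Work in Z/23Z: reduce every sum a + b modulo 23.
Enumerate all 9 pairs:
a = 15: 15+4=19, 15+8=0, 15+14=6
a = 19: 19+4=0, 19+8=4, 19+14=10
a = 20: 20+4=1, 20+8=5, 20+14=11
Distinct residues collected: {0, 1, 4, 5, 6, 10, 11, 19}
|A + B| = 8 (out of 23 total residues).

A + B = {0, 1, 4, 5, 6, 10, 11, 19}


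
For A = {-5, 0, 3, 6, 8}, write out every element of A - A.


A - A = {a - a' : a, a' ∈ A}.
Compute a - a' for each ordered pair (a, a'):
a = -5: -5--5=0, -5-0=-5, -5-3=-8, -5-6=-11, -5-8=-13
a = 0: 0--5=5, 0-0=0, 0-3=-3, 0-6=-6, 0-8=-8
a = 3: 3--5=8, 3-0=3, 3-3=0, 3-6=-3, 3-8=-5
a = 6: 6--5=11, 6-0=6, 6-3=3, 6-6=0, 6-8=-2
a = 8: 8--5=13, 8-0=8, 8-3=5, 8-6=2, 8-8=0
Collecting distinct values (and noting 0 appears from a-a):
A - A = {-13, -11, -8, -6, -5, -3, -2, 0, 2, 3, 5, 6, 8, 11, 13}
|A - A| = 15

A - A = {-13, -11, -8, -6, -5, -3, -2, 0, 2, 3, 5, 6, 8, 11, 13}


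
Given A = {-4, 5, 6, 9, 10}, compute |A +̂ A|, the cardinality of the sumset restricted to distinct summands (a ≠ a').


Restricted sumset: A +̂ A = {a + a' : a ∈ A, a' ∈ A, a ≠ a'}.
Equivalently, take A + A and drop any sum 2a that is achievable ONLY as a + a for a ∈ A (i.e. sums representable only with equal summands).
Enumerate pairs (a, a') with a < a' (symmetric, so each unordered pair gives one sum; this covers all a ≠ a'):
  -4 + 5 = 1
  -4 + 6 = 2
  -4 + 9 = 5
  -4 + 10 = 6
  5 + 6 = 11
  5 + 9 = 14
  5 + 10 = 15
  6 + 9 = 15
  6 + 10 = 16
  9 + 10 = 19
Collected distinct sums: {1, 2, 5, 6, 11, 14, 15, 16, 19}
|A +̂ A| = 9
(Reference bound: |A +̂ A| ≥ 2|A| - 3 for |A| ≥ 2, with |A| = 5 giving ≥ 7.)

|A +̂ A| = 9


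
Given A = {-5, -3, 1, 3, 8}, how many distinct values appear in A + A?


A + A = {a + a' : a, a' ∈ A}; |A| = 5.
General bounds: 2|A| - 1 ≤ |A + A| ≤ |A|(|A|+1)/2, i.e. 9 ≤ |A + A| ≤ 15.
Lower bound 2|A|-1 is attained iff A is an arithmetic progression.
Enumerate sums a + a' for a ≤ a' (symmetric, so this suffices):
a = -5: -5+-5=-10, -5+-3=-8, -5+1=-4, -5+3=-2, -5+8=3
a = -3: -3+-3=-6, -3+1=-2, -3+3=0, -3+8=5
a = 1: 1+1=2, 1+3=4, 1+8=9
a = 3: 3+3=6, 3+8=11
a = 8: 8+8=16
Distinct sums: {-10, -8, -6, -4, -2, 0, 2, 3, 4, 5, 6, 9, 11, 16}
|A + A| = 14

|A + A| = 14


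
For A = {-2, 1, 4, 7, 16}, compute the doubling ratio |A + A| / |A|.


|A| = 5.
Compute A + A by enumerating all 25 pairs.
A + A = {-4, -1, 2, 5, 8, 11, 14, 17, 20, 23, 32}, so |A + A| = 11.
K = |A + A| / |A| = 11/5 (already in lowest terms) ≈ 2.2000.
Reference: AP of size 5 gives K = 9/5 ≈ 1.8000; a fully generic set of size 5 gives K ≈ 3.0000.

|A| = 5, |A + A| = 11, K = 11/5.


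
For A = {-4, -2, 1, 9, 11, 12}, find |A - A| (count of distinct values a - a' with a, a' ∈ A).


A - A = {a - a' : a, a' ∈ A}; |A| = 6.
Bounds: 2|A|-1 ≤ |A - A| ≤ |A|² - |A| + 1, i.e. 11 ≤ |A - A| ≤ 31.
Note: 0 ∈ A - A always (from a - a). The set is symmetric: if d ∈ A - A then -d ∈ A - A.
Enumerate nonzero differences d = a - a' with a > a' (then include -d):
Positive differences: {1, 2, 3, 5, 8, 10, 11, 13, 14, 15, 16}
Full difference set: {0} ∪ (positive diffs) ∪ (negative diffs).
|A - A| = 1 + 2·11 = 23 (matches direct enumeration: 23).

|A - A| = 23


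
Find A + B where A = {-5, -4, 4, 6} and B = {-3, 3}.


A + B = {a + b : a ∈ A, b ∈ B}.
Enumerate all |A|·|B| = 4·2 = 8 pairs (a, b) and collect distinct sums.
a = -5: -5+-3=-8, -5+3=-2
a = -4: -4+-3=-7, -4+3=-1
a = 4: 4+-3=1, 4+3=7
a = 6: 6+-3=3, 6+3=9
Collecting distinct sums: A + B = {-8, -7, -2, -1, 1, 3, 7, 9}
|A + B| = 8

A + B = {-8, -7, -2, -1, 1, 3, 7, 9}


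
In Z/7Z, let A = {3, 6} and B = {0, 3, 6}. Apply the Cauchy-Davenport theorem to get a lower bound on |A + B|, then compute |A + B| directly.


Cauchy-Davenport: |A + B| ≥ min(p, |A| + |B| - 1) for A, B nonempty in Z/pZ.
|A| = 2, |B| = 3, p = 7.
CD lower bound = min(7, 2 + 3 - 1) = min(7, 4) = 4.
Compute A + B mod 7 directly:
a = 3: 3+0=3, 3+3=6, 3+6=2
a = 6: 6+0=6, 6+3=2, 6+6=5
A + B = {2, 3, 5, 6}, so |A + B| = 4.
Verify: 4 ≥ 4? Yes ✓.

CD lower bound = 4, actual |A + B| = 4.


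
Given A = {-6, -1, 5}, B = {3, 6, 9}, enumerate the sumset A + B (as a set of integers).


A + B = {a + b : a ∈ A, b ∈ B}.
Enumerate all |A|·|B| = 3·3 = 9 pairs (a, b) and collect distinct sums.
a = -6: -6+3=-3, -6+6=0, -6+9=3
a = -1: -1+3=2, -1+6=5, -1+9=8
a = 5: 5+3=8, 5+6=11, 5+9=14
Collecting distinct sums: A + B = {-3, 0, 2, 3, 5, 8, 11, 14}
|A + B| = 8

A + B = {-3, 0, 2, 3, 5, 8, 11, 14}


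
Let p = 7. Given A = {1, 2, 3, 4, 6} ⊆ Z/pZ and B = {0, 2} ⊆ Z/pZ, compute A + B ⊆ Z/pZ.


Work in Z/7Z: reduce every sum a + b modulo 7.
Enumerate all 10 pairs:
a = 1: 1+0=1, 1+2=3
a = 2: 2+0=2, 2+2=4
a = 3: 3+0=3, 3+2=5
a = 4: 4+0=4, 4+2=6
a = 6: 6+0=6, 6+2=1
Distinct residues collected: {1, 2, 3, 4, 5, 6}
|A + B| = 6 (out of 7 total residues).

A + B = {1, 2, 3, 4, 5, 6}


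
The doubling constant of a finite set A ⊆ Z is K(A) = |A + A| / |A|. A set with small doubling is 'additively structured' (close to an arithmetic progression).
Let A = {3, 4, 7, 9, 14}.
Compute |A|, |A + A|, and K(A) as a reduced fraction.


|A| = 5.
Compute A + A by enumerating all 25 pairs.
A + A = {6, 7, 8, 10, 11, 12, 13, 14, 16, 17, 18, 21, 23, 28}, so |A + A| = 14.
K = |A + A| / |A| = 14/5 (already in lowest terms) ≈ 2.8000.
Reference: AP of size 5 gives K = 9/5 ≈ 1.8000; a fully generic set of size 5 gives K ≈ 3.0000.

|A| = 5, |A + A| = 14, K = 14/5.


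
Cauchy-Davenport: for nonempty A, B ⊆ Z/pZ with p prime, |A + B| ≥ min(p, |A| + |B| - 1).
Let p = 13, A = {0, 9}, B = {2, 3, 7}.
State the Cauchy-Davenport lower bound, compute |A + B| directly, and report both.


Cauchy-Davenport: |A + B| ≥ min(p, |A| + |B| - 1) for A, B nonempty in Z/pZ.
|A| = 2, |B| = 3, p = 13.
CD lower bound = min(13, 2 + 3 - 1) = min(13, 4) = 4.
Compute A + B mod 13 directly:
a = 0: 0+2=2, 0+3=3, 0+7=7
a = 9: 9+2=11, 9+3=12, 9+7=3
A + B = {2, 3, 7, 11, 12}, so |A + B| = 5.
Verify: 5 ≥ 4? Yes ✓.

CD lower bound = 4, actual |A + B| = 5.


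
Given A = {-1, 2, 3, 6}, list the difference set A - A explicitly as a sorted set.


A - A = {a - a' : a, a' ∈ A}.
Compute a - a' for each ordered pair (a, a'):
a = -1: -1--1=0, -1-2=-3, -1-3=-4, -1-6=-7
a = 2: 2--1=3, 2-2=0, 2-3=-1, 2-6=-4
a = 3: 3--1=4, 3-2=1, 3-3=0, 3-6=-3
a = 6: 6--1=7, 6-2=4, 6-3=3, 6-6=0
Collecting distinct values (and noting 0 appears from a-a):
A - A = {-7, -4, -3, -1, 0, 1, 3, 4, 7}
|A - A| = 9

A - A = {-7, -4, -3, -1, 0, 1, 3, 4, 7}


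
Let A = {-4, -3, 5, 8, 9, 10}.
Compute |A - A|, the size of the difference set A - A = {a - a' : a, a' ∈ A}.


A - A = {a - a' : a, a' ∈ A}; |A| = 6.
Bounds: 2|A|-1 ≤ |A - A| ≤ |A|² - |A| + 1, i.e. 11 ≤ |A - A| ≤ 31.
Note: 0 ∈ A - A always (from a - a). The set is symmetric: if d ∈ A - A then -d ∈ A - A.
Enumerate nonzero differences d = a - a' with a > a' (then include -d):
Positive differences: {1, 2, 3, 4, 5, 8, 9, 11, 12, 13, 14}
Full difference set: {0} ∪ (positive diffs) ∪ (negative diffs).
|A - A| = 1 + 2·11 = 23 (matches direct enumeration: 23).

|A - A| = 23


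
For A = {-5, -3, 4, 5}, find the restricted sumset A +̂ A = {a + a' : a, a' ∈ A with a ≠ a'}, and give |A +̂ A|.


Restricted sumset: A +̂ A = {a + a' : a ∈ A, a' ∈ A, a ≠ a'}.
Equivalently, take A + A and drop any sum 2a that is achievable ONLY as a + a for a ∈ A (i.e. sums representable only with equal summands).
Enumerate pairs (a, a') with a < a' (symmetric, so each unordered pair gives one sum; this covers all a ≠ a'):
  -5 + -3 = -8
  -5 + 4 = -1
  -5 + 5 = 0
  -3 + 4 = 1
  -3 + 5 = 2
  4 + 5 = 9
Collected distinct sums: {-8, -1, 0, 1, 2, 9}
|A +̂ A| = 6
(Reference bound: |A +̂ A| ≥ 2|A| - 3 for |A| ≥ 2, with |A| = 4 giving ≥ 5.)

|A +̂ A| = 6


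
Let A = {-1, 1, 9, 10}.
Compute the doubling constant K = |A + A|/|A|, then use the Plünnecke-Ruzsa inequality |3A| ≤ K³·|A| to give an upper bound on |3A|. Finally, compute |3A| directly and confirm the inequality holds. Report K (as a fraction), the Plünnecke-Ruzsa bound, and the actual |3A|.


|A| = 4.
Step 1: Compute A + A by enumerating all 16 pairs.
A + A = {-2, 0, 2, 8, 9, 10, 11, 18, 19, 20}, so |A + A| = 10.
Step 2: Doubling constant K = |A + A|/|A| = 10/4 = 10/4 ≈ 2.5000.
Step 3: Plünnecke-Ruzsa gives |3A| ≤ K³·|A| = (2.5000)³ · 4 ≈ 62.5000.
Step 4: Compute 3A = A + A + A directly by enumerating all triples (a,b,c) ∈ A³; |3A| = 19.
Step 5: Check 19 ≤ 62.5000? Yes ✓.

K = 10/4, Plünnecke-Ruzsa bound K³|A| ≈ 62.5000, |3A| = 19, inequality holds.


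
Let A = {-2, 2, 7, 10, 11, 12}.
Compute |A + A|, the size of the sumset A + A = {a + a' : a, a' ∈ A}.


A + A = {a + a' : a, a' ∈ A}; |A| = 6.
General bounds: 2|A| - 1 ≤ |A + A| ≤ |A|(|A|+1)/2, i.e. 11 ≤ |A + A| ≤ 21.
Lower bound 2|A|-1 is attained iff A is an arithmetic progression.
Enumerate sums a + a' for a ≤ a' (symmetric, so this suffices):
a = -2: -2+-2=-4, -2+2=0, -2+7=5, -2+10=8, -2+11=9, -2+12=10
a = 2: 2+2=4, 2+7=9, 2+10=12, 2+11=13, 2+12=14
a = 7: 7+7=14, 7+10=17, 7+11=18, 7+12=19
a = 10: 10+10=20, 10+11=21, 10+12=22
a = 11: 11+11=22, 11+12=23
a = 12: 12+12=24
Distinct sums: {-4, 0, 4, 5, 8, 9, 10, 12, 13, 14, 17, 18, 19, 20, 21, 22, 23, 24}
|A + A| = 18

|A + A| = 18
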